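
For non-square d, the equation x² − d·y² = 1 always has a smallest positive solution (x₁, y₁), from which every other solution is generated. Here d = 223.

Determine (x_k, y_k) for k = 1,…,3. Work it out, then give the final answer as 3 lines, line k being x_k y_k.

224 15
100351 6720
44957024 3010545

[14; 1,13,1,28] for √223; ℓ=4 ⇒ convergent index 3
k=0  a_k=14  p_k/q_k = 14/1
…
k=2  a_k=13  p_k/q_k = 209/14
k=3  a_k=1  p_k/q_k = 224/15
(x₁, y₁) = (224, 15);  224² − 223·15² = 1 ✓
(x_2, y_2) = (224·224 + 223·15·15, 224·15 + 15·224) = (100351, 6720)
(x_3, y_3) = (224·100351 + 223·15·6720, 224·6720 + 15·100351) = (44957024, 3010545)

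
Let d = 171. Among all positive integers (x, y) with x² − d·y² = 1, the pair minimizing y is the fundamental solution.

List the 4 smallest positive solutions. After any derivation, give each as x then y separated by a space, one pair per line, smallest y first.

170 13
57799 4420
19651490 1502787
6681448801 510943160

√171 = [13; 13,26, …], period ℓ=2 (even) → k=1
k=0  a_k=13  p_k/q_k = 13/1
k=1  a_k=13  p_k/q_k = 170/13
(x₁, y₁) = (170, 13);  170² − 171·13² = 1 ✓
(x_2, y_2) = (170·170 + 171·13·13, 170·13 + 13·170) = (57799, 4420)
(x_3, y_3) = (170·57799 + 171·13·4420, 170·4420 + 13·57799) = (19651490, 1502787)
(x_4, y_4) = (170·19651490 + 171·13·1502787, 170·1502787 + 13·19651490) = (6681448801, 510943160)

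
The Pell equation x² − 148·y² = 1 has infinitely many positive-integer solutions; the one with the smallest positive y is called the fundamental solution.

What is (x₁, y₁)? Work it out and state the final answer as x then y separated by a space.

73 6

d=148: √d = [12; 6,24] (ℓ=2, even), read p_1/q_1
a_0=12:  p_0=12·1+0=12,  q_0=12·0+1=1
a_1=6:  p_1=6·12+1=73,  q_1=6·1+0=6
→ (73, 6).  Check: 73²=5329, 148·6²=5328, difference 1.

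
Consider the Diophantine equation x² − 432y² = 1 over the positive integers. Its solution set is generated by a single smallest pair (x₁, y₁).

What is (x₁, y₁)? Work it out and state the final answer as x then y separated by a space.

1351 65

[20; 1,3,1,1,1,3,1,40] for √432; ℓ=8 ⇒ convergent index 7
i=0: a=20 ⇒ p=20, q=1
i=1: a=1 ⇒ p=21, q=1
i=2: a=3 ⇒ p=83, q=4
…
i=5: a=1 ⇒ p=291, q=14
i=6: a=3 ⇒ p=1060, q=51
i=7: a=1 ⇒ p=1351, q=65
(x₁, y₁) = (1351, 65);  1351² − 432·65² = 1 ✓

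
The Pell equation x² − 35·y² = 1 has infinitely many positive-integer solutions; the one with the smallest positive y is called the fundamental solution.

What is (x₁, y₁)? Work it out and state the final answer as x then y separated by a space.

6 1

d=35: √d = [5; 1,10] (ℓ=2, even), read p_1/q_1
a_0=5:  p_0=5·1+0=5,  q_0=5·0+1=1
a_1=1:  p_1=1·5+1=6,  q_1=1·1+0=1
→ (6, 1).  Check: 6²=36, 35·1²=35, difference 1.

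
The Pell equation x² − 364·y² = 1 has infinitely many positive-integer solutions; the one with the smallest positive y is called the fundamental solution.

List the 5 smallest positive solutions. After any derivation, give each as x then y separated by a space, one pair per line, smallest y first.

√364 → a₀=19, period (12,1,2,3,1,8,1,3,2,1,12,38); ℓ=12 even so k=11
k=0  a_k=19  p_k/q_k = 19/1
…
k=2  a_k=1  p_k/q_k = 248/13
k=3  a_k=2  p_k/q_k = 725/38
…
k=5  a_k=1  p_k/q_k = 3148/165
…
k=10  a_k=1  p_k/q_k = 390371/20461
k=11  a_k=12  p_k/q_k = 4954951/259710
fundamental: x₁=4954951, y₁=259710  (since 24551539412401 − 364·67449284100 = 1)
(4954951+259710√364)^2 = 49103078824801 + 2573700648420√364
(4954951+259710√364)^3 = 486606699052048124551 + 25505121203178395130√364
(4954951+259710√364)^4 = 4822224700149240710505379201 + 252753251621617410554928840√364
(4954951+259710√364)^5 = 47787774200457874208819626306623751 + 2504759953751544114971907242978550√364

4954951 259710
49103078824801 2573700648420
486606699052048124551 25505121203178395130
4822224700149240710505379201 252753251621617410554928840
47787774200457874208819626306623751 2504759953751544114971907242978550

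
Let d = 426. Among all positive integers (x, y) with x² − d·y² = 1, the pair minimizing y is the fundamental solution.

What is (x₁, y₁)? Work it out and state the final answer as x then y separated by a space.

88751 4300

d=426: √d = [20; 1,1,1,3,2,6,2,3,1,1,1,40] (ℓ=12, even), read p_11/q_11
step 0: (20, 1)  from 20·(1,0) + (0,1)
step 1: (21, 1)  from 1·(20,1) + (1,0)
step 2: (41, 2)  from 1·(21,1) + (20,1)
…
step 4: (227, 11)  from 3·(62,3) + (41,2)
step 5: (516, 25)  from 2·(227,11) + (62,3)
…
step 7: (7162, 347)  from 2·(3323,161) + (516,25)
step 8: (24809, 1202)  from 3·(7162,347) + (3323,161)
…
step 10: (56780, 2751)  from 1·(31971,1549) + (24809,1202)
step 11: (88751, 4300)  from 1·(56780,2751) + (31971,1549)
(x₁, y₁) = (88751, 4300);  88751² − 426·4300² = 1 ✓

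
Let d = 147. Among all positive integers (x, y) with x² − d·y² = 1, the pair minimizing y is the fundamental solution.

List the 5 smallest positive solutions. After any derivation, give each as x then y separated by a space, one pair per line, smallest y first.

d=147: √d = [12; 8,24] (ℓ=2, even), read p_1/q_1
step 0: (12, 1)  from 12·(1,0) + (0,1)
step 1: (97, 8)  from 8·(12,1) + (1,0)
fundamental: x₁=97, y₁=8  (since 9409 − 147·64 = 1)
(x_2, y_2) = (97·97 + 147·8·8, 97·8 + 8·97) = (18817, 1552)
(x_3, y_3) = (97·18817 + 147·8·1552, 97·1552 + 8·18817) = (3650401, 301080)
(x_4, y_4) = (97·3650401 + 147·8·301080, 97·301080 + 8·3650401) = (708158977, 58407968)
(x_5, y_5) = (97·708158977 + 147·8·58407968, 97·58407968 + 8·708158977) = (137379191137, 11330844712)

97 8
18817 1552
3650401 301080
708158977 58407968
137379191137 11330844712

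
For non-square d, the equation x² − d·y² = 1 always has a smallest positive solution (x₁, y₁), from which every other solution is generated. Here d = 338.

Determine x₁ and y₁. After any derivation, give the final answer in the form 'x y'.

114243 6214

√338 = [18; 2,1,1,2,36, …], period ℓ=5 (odd) → k=9
i=0: a=18 ⇒ p=18, q=1
i=1: a=2 ⇒ p=37, q=2
i=2: a=1 ⇒ p=55, q=3
i=3: a=1 ⇒ p=92, q=5
i=4: a=2 ⇒ p=239, q=13
i=5: a=36 ⇒ p=8696, q=473
i=6: a=2 ⇒ p=17631, q=959
i=7: a=1 ⇒ p=26327, q=1432
i=8: a=1 ⇒ p=43958, q=2391
i=9: a=2 ⇒ p=114243, q=6214
→ (114243, 6214).  Check: 114243²=13051463049, 338·6214²=13051463048, difference 1.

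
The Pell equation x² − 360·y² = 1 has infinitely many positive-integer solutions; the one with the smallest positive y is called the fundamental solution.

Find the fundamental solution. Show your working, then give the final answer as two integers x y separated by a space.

19 1

d=360: √d = [18; 1,36] (ℓ=2, even), read p_1/q_1
step 0: (18, 1)  from 18·(1,0) + (0,1)
step 1: (19, 1)  from 1·(18,1) + (1,0)
fundamental: x₁=19, y₁=1  (since 361 − 360·1 = 1)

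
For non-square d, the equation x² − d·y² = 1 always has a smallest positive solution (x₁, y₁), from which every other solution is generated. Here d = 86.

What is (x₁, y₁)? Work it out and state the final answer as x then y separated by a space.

10405 1122

d=86: √d = [9; 3,1,1,1,8,1,1,1,3,18] (ℓ=10, even), read p_9/q_9
a_0=9:  p_0=9·1+0=9,  q_0=9·0+1=1
a_1=3:  p_1=3·9+1=28,  q_1=3·1+0=3
…
a_3=1:  p_3=1·37+28=65,  q_3=1·4+3=7
…
a_5=8:  p_5=8·102+65=881,  q_5=8·11+7=95
a_6=1:  p_6=1·881+102=983,  q_6=1·95+11=106
…
a_8=1:  p_8=1·1864+983=2847,  q_8=1·201+106=307
a_9=3:  p_9=3·2847+1864=10405,  q_9=3·307+201=1122
fundamental: x₁=10405, y₁=1122  (since 108264025 − 86·1258884 = 1)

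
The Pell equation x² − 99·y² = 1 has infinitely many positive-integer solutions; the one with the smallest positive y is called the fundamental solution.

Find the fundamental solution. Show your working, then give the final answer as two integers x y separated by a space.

√99 = [9; 1,18, …], period ℓ=2 (even) → k=1
step 0: (9, 1)  from 9·(1,0) + (0,1)
step 1: (10, 1)  from 1·(9,1) + (1,0)
fundamental: x₁=10, y₁=1  (since 100 − 99·1 = 1)

10 1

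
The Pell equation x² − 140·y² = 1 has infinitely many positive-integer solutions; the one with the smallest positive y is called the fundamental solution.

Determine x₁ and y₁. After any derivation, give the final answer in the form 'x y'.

√140 = [11; 1,4,1,22, …], period ℓ=4 (even) → k=3
k=0  a_k=11  p_k/q_k = 11/1
…
k=2  a_k=4  p_k/q_k = 59/5
k=3  a_k=1  p_k/q_k = 71/6
(x₁, y₁) = (71, 6);  71² − 140·6² = 1 ✓

71 6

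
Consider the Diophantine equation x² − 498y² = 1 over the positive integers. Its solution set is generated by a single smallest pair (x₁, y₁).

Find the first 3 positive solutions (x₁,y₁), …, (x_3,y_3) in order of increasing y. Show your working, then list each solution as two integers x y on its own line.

179777 8056
64639539457 2896567024
23241404969742401 1041472259739240

√498 = [22; 3,6,22,6,3,44, …], period ℓ=6 (even) → k=5
a_0=22:  p_0=22·1+0=22,  q_0=22·0+1=1
a_1=3:  p_1=3·22+1=67,  q_1=3·1+0=3
a_2=6:  p_2=6·67+22=424,  q_2=6·3+1=19
…
a_4=6:  p_4=6·9395+424=56794,  q_4=6·421+19=2545
a_5=3:  p_5=3·56794+9395=179777,  q_5=3·2545+421=8056
(x₁, y₁) = (179777, 8056);  179777² − 498·8056² = 1 ✓
(179777+8056√498)^2 = 64639539457 + 2896567024√498
(179777+8056√498)^3 = 23241404969742401 + 1041472259739240√498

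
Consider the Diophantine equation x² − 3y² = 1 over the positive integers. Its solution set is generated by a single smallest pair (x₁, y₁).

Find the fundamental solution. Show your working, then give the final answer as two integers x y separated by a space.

2 1

d=3: √d = [1; 1,2] (ℓ=2, even), read p_1/q_1
step 0: (1, 1)  from 1·(1,0) + (0,1)
step 1: (2, 1)  from 1·(1,1) + (1,0)
(x₁, y₁) = (2, 1);  2² − 3·1² = 1 ✓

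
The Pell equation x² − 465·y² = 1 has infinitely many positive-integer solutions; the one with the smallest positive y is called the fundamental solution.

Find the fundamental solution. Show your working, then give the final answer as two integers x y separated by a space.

[21; 1,1,3,2,2,2,3,1,1,42] for √465; ℓ=10 ⇒ convergent index 9
k=0  a_k=21  p_k/q_k = 21/1
k=1  a_k=1  p_k/q_k = 22/1
k=2  a_k=1  p_k/q_k = 43/2
…
k=5  a_k=2  p_k/q_k = 841/39
…
k=8  a_k=1  p_k/q_k = 8949/415
k=9  a_k=1  p_k/q_k = 15871/736
(x₁, y₁) = (15871, 736);  15871² − 465·736² = 1 ✓

15871 736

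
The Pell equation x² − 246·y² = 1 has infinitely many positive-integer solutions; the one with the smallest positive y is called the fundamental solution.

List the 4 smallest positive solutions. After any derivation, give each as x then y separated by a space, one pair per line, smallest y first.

√246 → a₀=15, period (1,2,5,1,14,1,5,2,1,30); ℓ=10 even so k=9
step 0: (15, 1)  from 15·(1,0) + (0,1)
step 1: (16, 1)  from 1·(15,1) + (1,0)
…
step 3: (251, 16)  from 5·(47,3) + (16,1)
…
step 8: (60777, 3875)  from 2·(28028,1787) + (4721,301)
step 9: (88805, 5662)  from 1·(60777,3875) + (28028,1787)
→ (88805, 5662).  Check: 88805²=7886328025, 246·5662²=7886328024, difference 1.
k=2:  x_2 = 88805·88805+246·5662·5662 = 15772656049,  y_2 = 88805·5662+5662·88805 = 1005627820
k=3:  x_3 = 88805·15772656049+246·5662·1005627820 = 2801381440774085,  y_3 = 88805·1005627820+5662·15772656049 = 178609557104538
k=4:  x_4 = 88805·2801381440774085+246·5662·178609557104538 = 497553357680112580801,  y_4 = 88805·178609557104538+5662·2801381440774085 = 31722843436331366360

88805 5662
15772656049 1005627820
2801381440774085 178609557104538
497553357680112580801 31722843436331366360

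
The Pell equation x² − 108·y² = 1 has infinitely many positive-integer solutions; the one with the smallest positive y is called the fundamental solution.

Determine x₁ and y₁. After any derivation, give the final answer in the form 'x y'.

d=108: √d = [10; 2,1,1,4,1,1,2,20] (ℓ=8, even), read p_7/q_7
a_0=10:  p_0=10·1+0=10,  q_0=10·0+1=1
…
a_2=1:  p_2=1·21+10=31,  q_2=1·2+1=3
…
a_4=4:  p_4=4·52+31=239,  q_4=4·5+3=23
a_5=1:  p_5=1·239+52=291,  q_5=1·23+5=28
a_6=1:  p_6=1·291+239=530,  q_6=1·28+23=51
a_7=2:  p_7=2·530+291=1351,  q_7=2·51+28=130
(x₁, y₁) = (1351, 130);  1351² − 108·130² = 1 ✓

1351 130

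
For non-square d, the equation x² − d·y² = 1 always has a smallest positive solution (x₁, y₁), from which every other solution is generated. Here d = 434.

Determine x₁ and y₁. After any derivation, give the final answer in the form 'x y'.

d=434: √d = [20; 1,4,1,40] (ℓ=4, even), read p_3/q_3
i=0: a=20 ⇒ p=20, q=1
i=1: a=1 ⇒ p=21, q=1
i=2: a=4 ⇒ p=104, q=5
i=3: a=1 ⇒ p=125, q=6
→ (125, 6).  Check: 125²=15625, 434·6²=15624, difference 1.

125 6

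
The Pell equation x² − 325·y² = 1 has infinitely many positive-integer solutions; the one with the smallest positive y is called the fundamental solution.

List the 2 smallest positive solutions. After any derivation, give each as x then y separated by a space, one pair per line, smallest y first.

649 36
842401 46728

[18; 36] for √325; ℓ=1 ⇒ convergent index 1
step 0: (18, 1)  from 18·(1,0) + (0,1)
step 1: (649, 36)  from 36·(18,1) + (1,0)
(x₁, y₁) = (649, 36);  649² − 325·36² = 1 ✓
(649+36√325)^2 = 842401 + 46728√325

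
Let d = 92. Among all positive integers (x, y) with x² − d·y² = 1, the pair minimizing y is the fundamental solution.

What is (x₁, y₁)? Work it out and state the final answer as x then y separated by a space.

1151 120

√92 = [9; 1,1,2,4,2,1,1,18, …], period ℓ=8 (even) → k=7
a_0=9:  p_0=9·1+0=9,  q_0=9·0+1=1
…
a_2=1:  p_2=1·10+9=19,  q_2=1·1+1=2
a_3=2:  p_3=2·19+10=48,  q_3=2·2+1=5
…
a_5=2:  p_5=2·211+48=470,  q_5=2·22+5=49
a_6=1:  p_6=1·470+211=681,  q_6=1·49+22=71
a_7=1:  p_7=1·681+470=1151,  q_7=1·71+49=120
→ (1151, 120).  Check: 1151²=1324801, 92·120²=1324800, difference 1.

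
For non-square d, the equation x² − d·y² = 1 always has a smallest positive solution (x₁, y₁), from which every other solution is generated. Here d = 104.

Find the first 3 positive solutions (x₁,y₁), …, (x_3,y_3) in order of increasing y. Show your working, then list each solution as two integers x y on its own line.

51 5
5201 510
530451 52015

d=104: √d = [10; 5,20] (ℓ=2, even), read p_1/q_1
k=0  a_k=10  p_k/q_k = 10/1
k=1  a_k=5  p_k/q_k = 51/5
fundamental: x₁=51, y₁=5  (since 2601 − 104·25 = 1)
k=2:  x_2 = 51·51+104·5·5 = 5201,  y_2 = 51·5+5·51 = 510
k=3:  x_3 = 51·5201+104·5·510 = 530451,  y_3 = 51·510+5·5201 = 52015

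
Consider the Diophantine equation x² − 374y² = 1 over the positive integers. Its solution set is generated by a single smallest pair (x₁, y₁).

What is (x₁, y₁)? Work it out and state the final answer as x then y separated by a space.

√374 = [19; 2,1,18,1,2,38, …], period ℓ=6 (even) → k=5
step 0: (19, 1)  from 19·(1,0) + (0,1)
step 1: (39, 2)  from 2·(19,1) + (1,0)
…
step 4: (1141, 59)  from 1·(1083,56) + (58,3)
step 5: (3365, 174)  from 2·(1141,59) + (1083,56)
(x₁, y₁) = (3365, 174);  3365² − 374·174² = 1 ✓

3365 174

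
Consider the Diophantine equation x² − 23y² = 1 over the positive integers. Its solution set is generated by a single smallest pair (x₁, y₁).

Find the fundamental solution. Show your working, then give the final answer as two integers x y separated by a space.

24 5

[4; 1,3,1,8] for √23; ℓ=4 ⇒ convergent index 3
step 0: (4, 1)  from 4·(1,0) + (0,1)
…
step 2: (19, 4)  from 3·(5,1) + (4,1)
step 3: (24, 5)  from 1·(19,4) + (5,1)
(x₁, y₁) = (24, 5);  24² − 23·5² = 1 ✓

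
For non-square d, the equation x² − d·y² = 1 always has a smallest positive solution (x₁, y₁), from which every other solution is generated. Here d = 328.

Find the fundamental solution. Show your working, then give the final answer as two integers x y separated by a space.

√328 = [18; 9,36, …], period ℓ=2 (even) → k=1
k=0  a_k=18  p_k/q_k = 18/1
k=1  a_k=9  p_k/q_k = 163/9
fundamental: x₁=163, y₁=9  (since 26569 − 328·81 = 1)

163 9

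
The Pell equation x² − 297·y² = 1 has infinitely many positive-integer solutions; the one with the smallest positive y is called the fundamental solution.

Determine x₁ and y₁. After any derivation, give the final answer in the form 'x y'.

d=297: √d = [17; 4,3,1,1,2,1,1,3,4,34] (ℓ=10, even), read p_9/q_9
a_0=17:  p_0=17·1+0=17,  q_0=17·0+1=1
…
a_2=3:  p_2=3·69+17=224,  q_2=3·4+1=13
…
a_8=3:  p_8=3·3171+1844=11357,  q_8=3·184+107=659
a_9=4:  p_9=4·11357+3171=48599,  q_9=4·659+184=2820
fundamental: x₁=48599, y₁=2820  (since 2361862801 − 297·7952400 = 1)

48599 2820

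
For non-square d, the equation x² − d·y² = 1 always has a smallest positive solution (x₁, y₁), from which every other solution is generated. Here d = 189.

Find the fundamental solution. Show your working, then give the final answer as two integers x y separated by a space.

55 4

[13; 1,2,1,26] for √189; ℓ=4 ⇒ convergent index 3
step 0: (13, 1)  from 13·(1,0) + (0,1)
…
step 2: (41, 3)  from 2·(14,1) + (13,1)
step 3: (55, 4)  from 1·(41,3) + (14,1)
(x₁, y₁) = (55, 4);  55² − 189·4² = 1 ✓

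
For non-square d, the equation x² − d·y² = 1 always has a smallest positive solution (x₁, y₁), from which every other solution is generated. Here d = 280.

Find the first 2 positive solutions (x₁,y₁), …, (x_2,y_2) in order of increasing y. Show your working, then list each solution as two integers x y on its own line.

[16; 1,2,1,2,1,32] for √280; ℓ=6 ⇒ convergent index 5
k=0  a_k=16  p_k/q_k = 16/1
k=1  a_k=1  p_k/q_k = 17/1
…
k=3  a_k=1  p_k/q_k = 67/4
k=4  a_k=2  p_k/q_k = 184/11
k=5  a_k=1  p_k/q_k = 251/15
→ (251, 15).  Check: 251²=63001, 280·15²=63000, difference 1.
(x_2, y_2) = (251·251 + 280·15·15, 251·15 + 15·251) = (126001, 7530)

251 15
126001 7530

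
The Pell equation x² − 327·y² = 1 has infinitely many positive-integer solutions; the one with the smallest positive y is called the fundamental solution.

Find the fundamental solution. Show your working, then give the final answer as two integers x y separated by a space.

√327 → a₀=18, period (12,36); ℓ=2 even so k=1
step 0: (18, 1)  from 18·(1,0) + (0,1)
step 1: (217, 12)  from 12·(18,1) + (1,0)
fundamental: x₁=217, y₁=12  (since 47089 − 327·144 = 1)

217 12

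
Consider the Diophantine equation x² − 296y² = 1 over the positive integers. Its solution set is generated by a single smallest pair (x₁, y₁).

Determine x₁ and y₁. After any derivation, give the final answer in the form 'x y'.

[17; 4,1,7,1,4,34] for √296; ℓ=6 ⇒ convergent index 5
a_0=17:  p_0=17·1+0=17,  q_0=17·0+1=1
…
a_3=7:  p_3=7·86+69=671,  q_3=7·5+4=39
a_4=1:  p_4=1·671+86=757,  q_4=1·39+5=44
a_5=4:  p_5=4·757+671=3699,  q_5=4·44+39=215
(x₁, y₁) = (3699, 215);  3699² − 296·215² = 1 ✓

3699 215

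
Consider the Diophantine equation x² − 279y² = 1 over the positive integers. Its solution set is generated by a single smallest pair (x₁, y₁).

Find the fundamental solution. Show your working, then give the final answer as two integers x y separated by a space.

d=279: √d = [16; 1,2,2,1,2,2,1,32] (ℓ=8, even), read p_7/q_7
a_0=16:  p_0=16·1+0=16,  q_0=16·0+1=1
…
a_2=2:  p_2=2·17+16=50,  q_2=2·1+1=3
a_3=2:  p_3=2·50+17=117,  q_3=2·3+1=7
a_4=1:  p_4=1·117+50=167,  q_4=1·7+3=10
a_5=2:  p_5=2·167+117=451,  q_5=2·10+7=27
a_6=2:  p_6=2·451+167=1069,  q_6=2·27+10=64
a_7=1:  p_7=1·1069+451=1520,  q_7=1·64+27=91
fundamental: x₁=1520, y₁=91  (since 2310400 − 279·8281 = 1)

1520 91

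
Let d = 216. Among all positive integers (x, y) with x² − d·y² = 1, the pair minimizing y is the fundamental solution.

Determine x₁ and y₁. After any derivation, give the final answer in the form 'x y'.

[14; 1,2,3,2,1,28] for √216; ℓ=6 ⇒ convergent index 5
k=0  a_k=14  p_k/q_k = 14/1
k=1  a_k=1  p_k/q_k = 15/1
k=2  a_k=2  p_k/q_k = 44/3
k=3  a_k=3  p_k/q_k = 147/10
k=4  a_k=2  p_k/q_k = 338/23
k=5  a_k=1  p_k/q_k = 485/33
→ (485, 33).  Check: 485²=235225, 216·33²=235224, difference 1.

485 33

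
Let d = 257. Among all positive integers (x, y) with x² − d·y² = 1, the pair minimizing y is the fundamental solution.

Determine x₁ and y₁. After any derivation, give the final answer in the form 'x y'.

513 32

[16; 32] for √257; ℓ=1 ⇒ convergent index 1
step 0: (16, 1)  from 16·(1,0) + (0,1)
step 1: (513, 32)  from 32·(16,1) + (1,0)
fundamental: x₁=513, y₁=32  (since 263169 − 257·1024 = 1)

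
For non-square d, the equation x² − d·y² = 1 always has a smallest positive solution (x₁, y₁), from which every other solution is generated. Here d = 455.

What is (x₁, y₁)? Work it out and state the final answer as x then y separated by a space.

64 3

d=455: √d = [21; 3,42] (ℓ=2, even), read p_1/q_1
k=0  a_k=21  p_k/q_k = 21/1
k=1  a_k=3  p_k/q_k = 64/3
fundamental: x₁=64, y₁=3  (since 4096 − 455·9 = 1)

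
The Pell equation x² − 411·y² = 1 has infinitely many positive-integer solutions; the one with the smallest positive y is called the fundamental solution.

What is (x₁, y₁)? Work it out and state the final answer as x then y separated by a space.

√411 → a₀=20, period (3,1,1,1,19,1,1,1,3,40); ℓ=10 even so k=9
step 0: (20, 1)  from 20·(1,0) + (0,1)
step 1: (61, 3)  from 3·(20,1) + (1,0)
…
step 4: (223, 11)  from 1·(142,7) + (81,4)
step 5: (4379, 216)  from 19·(223,11) + (142,7)
…
step 7: (8981, 443)  from 1·(4602,227) + (4379,216)
step 8: (13583, 670)  from 1·(8981,443) + (4602,227)
step 9: (49730, 2453)  from 3·(13583,670) + (8981,443)
→ (49730, 2453).  Check: 49730²=2473072900, 411·2453²=2473072899, difference 1.

49730 2453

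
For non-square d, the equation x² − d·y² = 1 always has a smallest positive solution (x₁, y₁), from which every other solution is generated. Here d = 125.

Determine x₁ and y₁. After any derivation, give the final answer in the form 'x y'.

√125 → a₀=11, period (5,1,1,5,22); ℓ=5 odd so k=9
a_0=11:  p_0=11·1+0=11,  q_0=11·0+1=1
a_1=5:  p_1=5·11+1=56,  q_1=5·1+0=5
…
a_3=1:  p_3=1·67+56=123,  q_3=1·6+5=11
a_4=5:  p_4=5·123+67=682,  q_4=5·11+6=61
…
a_7=1:  p_7=1·76317+15127=91444,  q_7=1·6826+1353=8179
a_8=1:  p_8=1·91444+76317=167761,  q_8=1·8179+6826=15005
a_9=5:  p_9=5·167761+91444=930249,  q_9=5·15005+8179=83204
→ (930249, 83204).  Check: 930249²=865363202001, 125·83204²=865363202000, difference 1.

930249 83204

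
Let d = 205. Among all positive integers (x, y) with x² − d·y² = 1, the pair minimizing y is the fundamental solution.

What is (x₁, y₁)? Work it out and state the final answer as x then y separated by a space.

39689 2772

[14; 3,6,1,4,1,6,3,28] for √205; ℓ=8 ⇒ convergent index 7
a_0=14:  p_0=14·1+0=14,  q_0=14·0+1=1
a_1=3:  p_1=3·14+1=43,  q_1=3·1+0=3
a_2=6:  p_2=6·43+14=272,  q_2=6·3+1=19
a_3=1:  p_3=1·272+43=315,  q_3=1·19+3=22
a_4=4:  p_4=4·315+272=1532,  q_4=4·22+19=107
a_5=1:  p_5=1·1532+315=1847,  q_5=1·107+22=129
a_6=6:  p_6=6·1847+1532=12614,  q_6=6·129+107=881
a_7=3:  p_7=3·12614+1847=39689,  q_7=3·881+129=2772
fundamental: x₁=39689, y₁=2772  (since 1575216721 − 205·7683984 = 1)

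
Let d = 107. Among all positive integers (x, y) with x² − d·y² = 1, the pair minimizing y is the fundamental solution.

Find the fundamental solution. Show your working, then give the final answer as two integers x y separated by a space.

[10; 2,1,9,1,2,20] for √107; ℓ=6 ⇒ convergent index 5
k=0  a_k=10  p_k/q_k = 10/1
k=1  a_k=2  p_k/q_k = 21/2
k=2  a_k=1  p_k/q_k = 31/3
…
k=4  a_k=1  p_k/q_k = 331/32
k=5  a_k=2  p_k/q_k = 962/93
(x₁, y₁) = (962, 93);  962² − 107·93² = 1 ✓

962 93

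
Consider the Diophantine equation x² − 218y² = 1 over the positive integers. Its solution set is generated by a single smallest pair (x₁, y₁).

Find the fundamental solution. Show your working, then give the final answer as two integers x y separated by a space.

√218 → a₀=14, period (1,3,3,1,28); ℓ=5 odd so k=9
a_0=14:  p_0=14·1+0=14,  q_0=14·0+1=1
…
a_4=1:  p_4=1·192+59=251,  q_4=1·13+4=17
a_5=28:  p_5=28·251+192=7220,  q_5=28·17+13=489
a_6=1:  p_6=1·7220+251=7471,  q_6=1·489+17=506
…
a_8=3:  p_8=3·29633+7471=96370,  q_8=3·2007+506=6527
a_9=1:  p_9=1·96370+29633=126003,  q_9=1·6527+2007=8534
(x₁, y₁) = (126003, 8534);  126003² − 218·8534² = 1 ✓

126003 8534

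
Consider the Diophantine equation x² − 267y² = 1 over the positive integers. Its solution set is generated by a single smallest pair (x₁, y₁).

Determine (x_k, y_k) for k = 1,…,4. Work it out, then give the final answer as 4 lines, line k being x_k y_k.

√267 = [16; 2,1,15,1,2,32, …], period ℓ=6 (even) → k=5
i=0: a=16 ⇒ p=16, q=1
i=1: a=2 ⇒ p=33, q=2
i=2: a=1 ⇒ p=49, q=3
i=3: a=15 ⇒ p=768, q=47
i=4: a=1 ⇒ p=817, q=50
i=5: a=2 ⇒ p=2402, q=147
fundamental: x₁=2402, y₁=147  (since 5769604 − 267·21609 = 1)
n=2: (2402,147)∘(2402,147) = (2402·2402+267·147·147, 2402·147+147·2402) = (11539207,706188)
n=3: (11539207,706188)∘(2402,147) = (2402·11539207+267·147·706188, 2402·706188+147·11539207) = (55434348026,3392527005)
n=4: (55434348026,3392527005)∘(2402,147) = (2402·55434348026+267·147·3392527005, 2402·3392527005+147·55434348026) = (266306596377697,16297699025832)

2402 147
11539207 706188
55434348026 3392527005
266306596377697 16297699025832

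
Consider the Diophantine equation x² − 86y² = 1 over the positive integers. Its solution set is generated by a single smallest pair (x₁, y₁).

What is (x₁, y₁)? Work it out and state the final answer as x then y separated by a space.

√86 → a₀=9, period (3,1,1,1,8,1,1,1,3,18); ℓ=10 even so k=9
i=0: a=9 ⇒ p=9, q=1
…
i=2: a=1 ⇒ p=37, q=4
i=3: a=1 ⇒ p=65, q=7
i=4: a=1 ⇒ p=102, q=11
i=5: a=8 ⇒ p=881, q=95
i=6: a=1 ⇒ p=983, q=106
…
i=8: a=1 ⇒ p=2847, q=307
i=9: a=3 ⇒ p=10405, q=1122
(x₁, y₁) = (10405, 1122);  10405² − 86·1122² = 1 ✓

10405 1122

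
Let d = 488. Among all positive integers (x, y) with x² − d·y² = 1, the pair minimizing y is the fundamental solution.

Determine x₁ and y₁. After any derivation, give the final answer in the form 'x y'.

243 11

[22; 11,44] for √488; ℓ=2 ⇒ convergent index 1
step 0: (22, 1)  from 22·(1,0) + (0,1)
step 1: (243, 11)  from 11·(22,1) + (1,0)
→ (243, 11).  Check: 243²=59049, 488·11²=59048, difference 1.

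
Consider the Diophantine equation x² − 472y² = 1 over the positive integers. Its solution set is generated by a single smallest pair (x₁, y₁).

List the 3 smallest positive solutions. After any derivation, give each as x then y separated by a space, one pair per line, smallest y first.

306917 14127
188396089777 8671632918
115643925371868101 5322943120573485

√472 → a₀=21, period (1,2,1,1,1,…,2,1,42); ℓ=14 even so k=13
step 0: (21, 1)  from 21·(1,0) + (0,1)
step 1: (22, 1)  from 1·(21,1) + (1,0)
step 2: (65, 3)  from 2·(22,1) + (21,1)
step 3: (87, 4)  from 1·(65,3) + (22,1)
step 4: (152, 7)  from 1·(87,4) + (65,3)
step 5: (239, 11)  from 1·(152,7) + (87,4)
…
step 7: (5779, 266)  from 5·(1108,51) + (239,11)
…
step 9: (30003, 1381)  from 1·(24224,1115) + (5779,266)
step 10: (54227, 2496)  from 1·(30003,1381) + (24224,1115)
step 11: (84230, 3877)  from 1·(54227,2496) + (30003,1381)
step 12: (222687, 10250)  from 2·(84230,3877) + (54227,2496)
step 13: (306917, 14127)  from 1·(222687,10250) + (84230,3877)
fundamental: x₁=306917, y₁=14127  (since 94198044889 − 472·199572129 = 1)
k=2:  x_2 = 306917·306917+472·14127·14127 = 188396089777,  y_2 = 306917·14127+14127·306917 = 8671632918
k=3:  x_3 = 306917·188396089777+472·14127·8671632918 = 115643925371868101,  y_3 = 306917·8671632918+14127·188396089777 = 5322943120573485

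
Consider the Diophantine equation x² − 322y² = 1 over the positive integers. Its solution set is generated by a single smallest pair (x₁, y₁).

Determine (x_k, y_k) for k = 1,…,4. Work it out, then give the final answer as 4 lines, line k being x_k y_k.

323 18
208657 11628
134792099 7511670
87075487297 4852527192

√322 = [17; 1,16,1,34, …], period ℓ=4 (even) → k=3
k=0  a_k=17  p_k/q_k = 17/1
k=1  a_k=1  p_k/q_k = 18/1
k=2  a_k=16  p_k/q_k = 305/17
k=3  a_k=1  p_k/q_k = 323/18
fundamental: x₁=323, y₁=18  (since 104329 − 322·324 = 1)
(x_2, y_2) = (323·323 + 322·18·18, 323·18 + 18·323) = (208657, 11628)
(x_3, y_3) = (323·208657 + 322·18·11628, 323·11628 + 18·208657) = (134792099, 7511670)
(x_4, y_4) = (323·134792099 + 322·18·7511670, 323·7511670 + 18·134792099) = (87075487297, 4852527192)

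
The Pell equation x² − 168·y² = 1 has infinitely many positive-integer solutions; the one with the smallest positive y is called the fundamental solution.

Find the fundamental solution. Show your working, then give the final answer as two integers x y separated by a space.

d=168: √d = [12; 1,24] (ℓ=2, even), read p_1/q_1
step 0: (12, 1)  from 12·(1,0) + (0,1)
step 1: (13, 1)  from 1·(12,1) + (1,0)
→ (13, 1).  Check: 13²=169, 168·1²=168, difference 1.

13 1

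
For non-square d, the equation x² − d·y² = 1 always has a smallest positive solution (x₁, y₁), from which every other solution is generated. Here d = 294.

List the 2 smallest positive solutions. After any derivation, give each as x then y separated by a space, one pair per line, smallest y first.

4801 280
46099201 2688560

d=294: √d = [17; 6,1,4,1,6,34] (ℓ=6, even), read p_5/q_5
k=0  a_k=17  p_k/q_k = 17/1
…
k=2  a_k=1  p_k/q_k = 120/7
k=3  a_k=4  p_k/q_k = 583/34
k=4  a_k=1  p_k/q_k = 703/41
k=5  a_k=6  p_k/q_k = 4801/280
fundamental: x₁=4801, y₁=280  (since 23049601 − 294·78400 = 1)
k=2:  x_2 = 4801·4801+294·280·280 = 46099201,  y_2 = 4801·280+280·4801 = 2688560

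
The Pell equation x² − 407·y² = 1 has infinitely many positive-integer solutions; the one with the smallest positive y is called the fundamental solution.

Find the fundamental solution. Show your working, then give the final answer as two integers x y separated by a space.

d=407: √d = [20; 5,1,2,1,5,40] (ℓ=6, even), read p_5/q_5
a_0=20:  p_0=20·1+0=20,  q_0=20·0+1=1
a_1=5:  p_1=5·20+1=101,  q_1=5·1+0=5
…
a_4=1:  p_4=1·343+121=464,  q_4=1·17+6=23
a_5=5:  p_5=5·464+343=2663,  q_5=5·23+17=132
→ (2663, 132).  Check: 2663²=7091569, 407·132²=7091568, difference 1.

2663 132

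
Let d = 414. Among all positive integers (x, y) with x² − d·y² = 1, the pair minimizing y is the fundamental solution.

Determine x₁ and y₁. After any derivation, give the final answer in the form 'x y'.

24335 1196

√414 → a₀=20, period (2,1,7,2,7,1,2,40); ℓ=8 even so k=7
step 0: (20, 1)  from 20·(1,0) + (0,1)
step 1: (41, 2)  from 2·(20,1) + (1,0)
…
step 3: (468, 23)  from 7·(61,3) + (41,2)
step 4: (997, 49)  from 2·(468,23) + (61,3)
…
step 6: (8444, 415)  from 1·(7447,366) + (997,49)
step 7: (24335, 1196)  from 2·(8444,415) + (7447,366)
(x₁, y₁) = (24335, 1196);  24335² − 414·1196² = 1 ✓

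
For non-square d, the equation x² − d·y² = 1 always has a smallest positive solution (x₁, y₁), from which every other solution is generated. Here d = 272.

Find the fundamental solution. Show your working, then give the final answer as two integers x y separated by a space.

√272 = [16; 2,32, …], period ℓ=2 (even) → k=1
i=0: a=16 ⇒ p=16, q=1
i=1: a=2 ⇒ p=33, q=2
→ (33, 2).  Check: 33²=1089, 272·2²=1088, difference 1.

33 2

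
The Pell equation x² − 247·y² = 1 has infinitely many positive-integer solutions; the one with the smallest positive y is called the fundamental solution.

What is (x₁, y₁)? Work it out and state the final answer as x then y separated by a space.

√247 = [15; 1,2,1,1,9,1,9,1,1,2,1,30, …], period ℓ=12 (even) → k=11
k=0  a_k=15  p_k/q_k = 15/1
…
k=7  a_k=9  p_k/q_k = 11520/733
…
k=10  a_k=2  p_k/q_k = 61089/3887
k=11  a_k=1  p_k/q_k = 85292/5427
(x₁, y₁) = (85292, 5427);  85292² − 247·5427² = 1 ✓

85292 5427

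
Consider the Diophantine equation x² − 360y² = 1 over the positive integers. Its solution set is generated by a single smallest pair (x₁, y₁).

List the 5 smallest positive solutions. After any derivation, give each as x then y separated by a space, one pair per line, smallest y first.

19 1
721 38
27379 1443
1039681 54796
39480499 2080805

d=360: √d = [18; 1,36] (ℓ=2, even), read p_1/q_1
step 0: (18, 1)  from 18·(1,0) + (0,1)
step 1: (19, 1)  from 1·(18,1) + (1,0)
(x₁, y₁) = (19, 1);  19² − 360·1² = 1 ✓
n=2: (19,1)∘(19,1) = (19·19+360·1·1, 19·1+1·19) = (721,38)
n=3: (721,38)∘(19,1) = (19·721+360·1·38, 19·38+1·721) = (27379,1443)
n=4: (27379,1443)∘(19,1) = (19·27379+360·1·1443, 19·1443+1·27379) = (1039681,54796)
n=5: (1039681,54796)∘(19,1) = (19·1039681+360·1·54796, 19·54796+1·1039681) = (39480499,2080805)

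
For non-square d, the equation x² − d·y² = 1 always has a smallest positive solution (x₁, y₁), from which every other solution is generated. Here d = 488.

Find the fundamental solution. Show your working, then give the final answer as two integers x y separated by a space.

[22; 11,44] for √488; ℓ=2 ⇒ convergent index 1
i=0: a=22 ⇒ p=22, q=1
i=1: a=11 ⇒ p=243, q=11
fundamental: x₁=243, y₁=11  (since 59049 − 488·121 = 1)

243 11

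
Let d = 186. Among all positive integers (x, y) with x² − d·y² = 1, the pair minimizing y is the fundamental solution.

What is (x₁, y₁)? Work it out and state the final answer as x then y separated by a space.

√186 → a₀=13, period (1,1,1,3,4,3,1,1,1,26); ℓ=10 even so k=9
k=0  a_k=13  p_k/q_k = 13/1
…
k=2  a_k=1  p_k/q_k = 27/2
…
k=4  a_k=3  p_k/q_k = 150/11
…
k=6  a_k=3  p_k/q_k = 2073/152
k=7  a_k=1  p_k/q_k = 2714/199
k=8  a_k=1  p_k/q_k = 4787/351
k=9  a_k=1  p_k/q_k = 7501/550
fundamental: x₁=7501, y₁=550  (since 56265001 − 186·302500 = 1)

7501 550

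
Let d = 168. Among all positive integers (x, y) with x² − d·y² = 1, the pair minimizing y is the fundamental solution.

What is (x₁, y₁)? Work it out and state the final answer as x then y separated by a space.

[12; 1,24] for √168; ℓ=2 ⇒ convergent index 1
k=0  a_k=12  p_k/q_k = 12/1
k=1  a_k=1  p_k/q_k = 13/1
→ (13, 1).  Check: 13²=169, 168·1²=168, difference 1.

13 1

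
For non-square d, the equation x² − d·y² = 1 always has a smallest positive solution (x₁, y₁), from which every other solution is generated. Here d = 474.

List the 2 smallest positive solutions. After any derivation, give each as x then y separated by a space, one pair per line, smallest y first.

d=474: √d = [21; 1,3,2,1,1,…,3,1,42] (ℓ=14, even), read p_13/q_13
i=0: a=21 ⇒ p=21, q=1
…
i=2: a=3 ⇒ p=87, q=4
i=3: a=2 ⇒ p=196, q=9
i=4: a=1 ⇒ p=283, q=13
i=5: a=1 ⇒ p=479, q=22
i=6: a=1 ⇒ p=762, q=35
i=7: a=6 ⇒ p=5051, q=232
i=8: a=1 ⇒ p=5813, q=267
…
i=10: a=1 ⇒ p=16677, q=766
i=11: a=2 ⇒ p=44218, q=2031
i=12: a=3 ⇒ p=149331, q=6859
i=13: a=1 ⇒ p=193549, q=8890
fundamental: x₁=193549, y₁=8890  (since 37461215401 − 474·79032100 = 1)
(x_2, y_2) = (193549·193549 + 474·8890·8890, 193549·8890 + 8890·193549) = (74922430801, 3441301220)

193549 8890
74922430801 3441301220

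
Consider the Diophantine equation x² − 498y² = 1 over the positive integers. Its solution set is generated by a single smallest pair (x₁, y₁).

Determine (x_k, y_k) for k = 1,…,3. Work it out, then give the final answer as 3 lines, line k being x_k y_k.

√498 → a₀=22, period (3,6,22,6,3,44); ℓ=6 even so k=5
step 0: (22, 1)  from 22·(1,0) + (0,1)
step 1: (67, 3)  from 3·(22,1) + (1,0)
step 2: (424, 19)  from 6·(67,3) + (22,1)
step 3: (9395, 421)  from 22·(424,19) + (67,3)
step 4: (56794, 2545)  from 6·(9395,421) + (424,19)
step 5: (179777, 8056)  from 3·(56794,2545) + (9395,421)
→ (179777, 8056).  Check: 179777²=32319769729, 498·8056²=32319769728, difference 1.
k=2:  x_2 = 179777·179777+498·8056·8056 = 64639539457,  y_2 = 179777·8056+8056·179777 = 2896567024
k=3:  x_3 = 179777·64639539457+498·8056·2896567024 = 23241404969742401,  y_3 = 179777·2896567024+8056·64639539457 = 1041472259739240

179777 8056
64639539457 2896567024
23241404969742401 1041472259739240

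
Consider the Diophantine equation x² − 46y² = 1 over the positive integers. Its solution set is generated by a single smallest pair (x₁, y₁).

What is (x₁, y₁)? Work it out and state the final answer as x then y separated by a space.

24335 3588

d=46: √d = [6; 1,3,1,1,2,6,2,1,1,3,1,12] (ℓ=12, even), read p_11/q_11
i=0: a=6 ⇒ p=6, q=1
…
i=2: a=3 ⇒ p=27, q=4
…
i=5: a=2 ⇒ p=156, q=23
…
i=10: a=3 ⇒ p=19038, q=2807
i=11: a=1 ⇒ p=24335, q=3588
→ (24335, 3588).  Check: 24335²=592192225, 46·3588²=592192224, difference 1.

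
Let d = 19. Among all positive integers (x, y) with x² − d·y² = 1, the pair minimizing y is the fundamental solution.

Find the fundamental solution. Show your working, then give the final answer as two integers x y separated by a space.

170 39

√19 → a₀=4, period (2,1,3,1,2,8); ℓ=6 even so k=5
k=0  a_k=4  p_k/q_k = 4/1
k=1  a_k=2  p_k/q_k = 9/2
…
k=4  a_k=1  p_k/q_k = 61/14
k=5  a_k=2  p_k/q_k = 170/39
(x₁, y₁) = (170, 39);  170² − 19·39² = 1 ✓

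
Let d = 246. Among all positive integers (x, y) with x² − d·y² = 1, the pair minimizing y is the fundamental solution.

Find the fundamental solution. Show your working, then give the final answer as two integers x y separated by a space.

88805 5662

√246 → a₀=15, period (1,2,5,1,14,1,5,2,1,30); ℓ=10 even so k=9
a_0=15:  p_0=15·1+0=15,  q_0=15·0+1=1
…
a_3=5:  p_3=5·47+16=251,  q_3=5·3+1=16
…
a_5=14:  p_5=14·298+251=4423,  q_5=14·19+16=282
…
a_8=2:  p_8=2·28028+4721=60777,  q_8=2·1787+301=3875
a_9=1:  p_9=1·60777+28028=88805,  q_9=1·3875+1787=5662
fundamental: x₁=88805, y₁=5662  (since 7886328025 − 246·32058244 = 1)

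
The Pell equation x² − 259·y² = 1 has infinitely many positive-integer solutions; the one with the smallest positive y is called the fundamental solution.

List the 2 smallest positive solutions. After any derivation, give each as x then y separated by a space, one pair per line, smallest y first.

847225 52644
1435580401249 89202625800

[16; 10,1,2,3,4,3,2,1,10,32] for √259; ℓ=10 ⇒ convergent index 9
i=0: a=16 ⇒ p=16, q=1
…
i=2: a=1 ⇒ p=177, q=11
i=3: a=2 ⇒ p=515, q=32
…
i=5: a=4 ⇒ p=7403, q=460
…
i=7: a=2 ⇒ p=55265, q=3434
i=8: a=1 ⇒ p=79196, q=4921
i=9: a=10 ⇒ p=847225, q=52644
→ (847225, 52644).  Check: 847225²=717790200625, 259·52644²=717790200624, difference 1.
(x_2, y_2) = (847225·847225 + 259·52644·52644, 847225·52644 + 52644·847225) = (1435580401249, 89202625800)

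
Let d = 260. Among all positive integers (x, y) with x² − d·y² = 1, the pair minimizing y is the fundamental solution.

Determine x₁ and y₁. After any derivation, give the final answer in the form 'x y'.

[16; 8,32] for √260; ℓ=2 ⇒ convergent index 1
a_0=16:  p_0=16·1+0=16,  q_0=16·0+1=1
a_1=8:  p_1=8·16+1=129,  q_1=8·1+0=8
fundamental: x₁=129, y₁=8  (since 16641 − 260·64 = 1)

129 8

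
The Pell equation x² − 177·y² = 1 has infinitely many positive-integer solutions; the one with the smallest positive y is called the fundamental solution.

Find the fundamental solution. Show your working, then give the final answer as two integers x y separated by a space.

√177 = [13; 3,3,2,8,2,3,3,26, …], period ℓ=8 (even) → k=7
a_0=13:  p_0=13·1+0=13,  q_0=13·0+1=1
…
a_2=3:  p_2=3·40+13=133,  q_2=3·3+1=10
a_3=2:  p_3=2·133+40=306,  q_3=2·10+3=23
a_4=8:  p_4=8·306+133=2581,  q_4=8·23+10=194
a_5=2:  p_5=2·2581+306=5468,  q_5=2·194+23=411
a_6=3:  p_6=3·5468+2581=18985,  q_6=3·411+194=1427
a_7=3:  p_7=3·18985+5468=62423,  q_7=3·1427+411=4692
(x₁, y₁) = (62423, 4692);  62423² − 177·4692² = 1 ✓

62423 4692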